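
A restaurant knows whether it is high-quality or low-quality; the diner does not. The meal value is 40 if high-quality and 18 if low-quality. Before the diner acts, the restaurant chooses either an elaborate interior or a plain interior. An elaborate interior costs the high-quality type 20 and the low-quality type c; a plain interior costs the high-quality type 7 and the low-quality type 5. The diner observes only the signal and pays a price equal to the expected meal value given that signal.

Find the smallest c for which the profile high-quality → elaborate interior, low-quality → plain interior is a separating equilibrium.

27

Under separation: elaborate interior → high-quality (pays 40); plain interior → low-quality (pays 18).
High-quality: 40 − 20 = 20 ≥ 18 − 7 = 11. Holds regardless of c. ✓
Low-quality: 18 − 5 ≥ 40 − c, so c ≥ 40 − 13 = 27.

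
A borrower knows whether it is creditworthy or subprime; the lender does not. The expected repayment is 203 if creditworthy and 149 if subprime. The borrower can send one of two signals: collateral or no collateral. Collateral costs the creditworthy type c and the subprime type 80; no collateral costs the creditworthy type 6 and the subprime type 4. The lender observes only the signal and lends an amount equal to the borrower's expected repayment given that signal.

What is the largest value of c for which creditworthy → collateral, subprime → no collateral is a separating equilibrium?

60

Under separation: collateral → creditworthy (pays 203); no collateral → subprime (pays 149).
Subprime: 149 − 4 = 145 ≥ 203 − 80 = 123. Holds regardless of c. ✓
Creditworthy: 203 − c ≥ 149 − 6, so c ≤ 203 − 143 = 60.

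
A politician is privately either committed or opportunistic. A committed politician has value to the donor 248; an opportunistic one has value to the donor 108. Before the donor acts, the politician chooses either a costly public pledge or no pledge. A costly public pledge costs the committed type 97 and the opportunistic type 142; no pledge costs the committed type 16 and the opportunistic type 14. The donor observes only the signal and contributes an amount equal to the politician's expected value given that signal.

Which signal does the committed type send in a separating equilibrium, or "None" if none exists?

Try committed → pledge, opportunistic → no pledge:
  Under separation the donor infers type exactly: pledge → committed (pays 248), no pledge → opportunistic (pays 108).
  Committed: pledge gives 248 − 97 = 151; no pledge gives 108 − 16 = 92. No deviation. ✓
  Opportunistic: no pledge gives 108 − 14 = 94; pledge gives 248 − 142 = 106. Would deviate. ✗
Try committed → no pledge, opportunistic → pledge:
  Under separation the donor infers type exactly: no pledge → committed (pays 248), pledge → opportunistic (pays 108).
  Committed: no pledge gives 248 − 16 = 232; pledge gives 108 − 97 = 11. No deviation. ✓
  Opportunistic: pledge gives 108 − 142 = -34; no pledge gives 248 − 14 = 234. Would deviate. ✗
Neither assignment is incentive-compatible.

None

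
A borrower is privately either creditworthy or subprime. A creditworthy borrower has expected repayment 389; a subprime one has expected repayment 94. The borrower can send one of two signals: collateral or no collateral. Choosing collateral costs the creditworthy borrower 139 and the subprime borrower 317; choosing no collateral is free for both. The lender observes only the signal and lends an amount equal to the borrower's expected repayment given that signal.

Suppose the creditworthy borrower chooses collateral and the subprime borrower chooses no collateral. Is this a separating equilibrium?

Yes

Under separation the lender infers type exactly: collateral → creditworthy (pays 389), no collateral → subprime (pays 94).
Creditworthy: collateral gives 389 − 139 = 250; no collateral gives 94 − 0 = 94. No deviation. ✓
Subprime: no collateral gives 94 − 0 = 94; collateral gives 389 − 317 = 72. No deviation. ✓
Both incentive constraints hold.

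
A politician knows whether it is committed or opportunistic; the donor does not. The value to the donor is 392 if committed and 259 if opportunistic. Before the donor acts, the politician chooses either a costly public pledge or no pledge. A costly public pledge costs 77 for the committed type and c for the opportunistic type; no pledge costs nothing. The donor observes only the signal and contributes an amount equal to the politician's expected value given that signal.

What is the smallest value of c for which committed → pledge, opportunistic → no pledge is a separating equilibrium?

133

Under separation: pledge → committed (pays 392); no pledge → opportunistic (pays 259).
Committed: 392 − 77 = 315 ≥ 259 − 0 = 259. Holds regardless of c. ✓
Opportunistic: 259 − 0 ≥ 392 − c, so c ≥ 392 − 259 = 133.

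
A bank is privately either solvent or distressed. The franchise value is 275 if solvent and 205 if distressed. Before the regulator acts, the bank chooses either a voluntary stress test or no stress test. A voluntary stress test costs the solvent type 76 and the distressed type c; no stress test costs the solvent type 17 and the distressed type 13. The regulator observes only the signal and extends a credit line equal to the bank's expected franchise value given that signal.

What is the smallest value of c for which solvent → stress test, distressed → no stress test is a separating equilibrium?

Under separation: stress test → solvent (pays 275); no stress test → distressed (pays 205).
Solvent: 275 − 76 = 199 ≥ 205 − 17 = 188. Holds regardless of c. ✓
Distressed: 205 − 13 ≥ 275 − c, so c ≥ 275 − 192 = 83.

83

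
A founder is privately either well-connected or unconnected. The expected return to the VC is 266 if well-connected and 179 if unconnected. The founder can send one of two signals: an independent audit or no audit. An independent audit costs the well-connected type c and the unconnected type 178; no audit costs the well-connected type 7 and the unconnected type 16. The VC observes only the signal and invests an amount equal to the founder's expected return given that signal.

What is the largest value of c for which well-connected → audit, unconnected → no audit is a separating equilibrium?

Under separation: audit → well-connected (pays 266); no audit → unconnected (pays 179).
Unconnected: 179 − 16 = 163 ≥ 266 − 178 = 88. Holds regardless of c. ✓
Well-connected: 266 − c ≥ 179 − 7, so c ≤ 266 − 172 = 94.

94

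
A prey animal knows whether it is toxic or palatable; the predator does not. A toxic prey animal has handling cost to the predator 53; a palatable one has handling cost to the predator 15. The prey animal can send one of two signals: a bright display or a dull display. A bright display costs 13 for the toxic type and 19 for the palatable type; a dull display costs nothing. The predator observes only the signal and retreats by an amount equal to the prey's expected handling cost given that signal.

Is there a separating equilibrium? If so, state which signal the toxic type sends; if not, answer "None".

None

Try toxic → bright display, palatable → dull display:
  If types separate, bright display earns payment 53 and dull display earns 15.
  Toxic: bright display gives 53 − 13 = 40; dull display gives 15 − 0 = 15. No deviation. ✓
  Palatable: dull display gives 15 − 0 = 15; bright display gives 53 − 19 = 34. Would deviate. ✗
Try toxic → dull display, palatable → bright display:
  If types separate, dull display earns payment 53 and bright display earns 15.
  Toxic: dull display gives 53 − 0 = 53; bright display gives 15 − 13 = 2. No deviation. ✓
  Palatable: bright display gives 15 − 19 = -4; dull display gives 53 − 0 = 53. Would deviate. ✗
Neither assignment is incentive-compatible.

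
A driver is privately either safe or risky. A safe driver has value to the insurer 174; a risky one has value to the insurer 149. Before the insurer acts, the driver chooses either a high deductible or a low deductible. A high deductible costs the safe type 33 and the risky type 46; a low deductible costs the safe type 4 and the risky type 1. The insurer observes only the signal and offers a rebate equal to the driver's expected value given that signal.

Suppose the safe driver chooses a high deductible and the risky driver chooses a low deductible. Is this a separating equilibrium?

If types separate, high deductible earns payment 174 and low deductible earns 149.
Safe: high deductible gives 174 − 33 = 141; low deductible gives 149 − 4 = 145. Would deviate. ✗
Risky: low deductible gives 149 − 1 = 148; high deductible gives 174 − 46 = 128. No deviation. ✓

No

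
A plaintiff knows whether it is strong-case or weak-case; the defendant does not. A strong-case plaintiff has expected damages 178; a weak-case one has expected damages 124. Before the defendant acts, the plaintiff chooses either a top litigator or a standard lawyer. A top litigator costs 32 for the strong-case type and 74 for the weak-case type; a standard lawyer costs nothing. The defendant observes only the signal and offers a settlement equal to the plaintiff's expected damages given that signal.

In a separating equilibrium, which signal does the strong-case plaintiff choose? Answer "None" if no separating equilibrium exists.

top litigator

Try strong-case → top litigator, weak-case → standard lawyer:
  If types separate, top litigator earns payment 178 and standard lawyer earns 124.
  Strong-case: top litigator gives 178 − 32 = 146; standard lawyer gives 124 − 0 = 124. No deviation. ✓
  Weak-case: standard lawyer gives 124 − 0 = 124; top litigator gives 178 − 74 = 104. No deviation. ✓
Both hold — the strong-case type sends top litigator.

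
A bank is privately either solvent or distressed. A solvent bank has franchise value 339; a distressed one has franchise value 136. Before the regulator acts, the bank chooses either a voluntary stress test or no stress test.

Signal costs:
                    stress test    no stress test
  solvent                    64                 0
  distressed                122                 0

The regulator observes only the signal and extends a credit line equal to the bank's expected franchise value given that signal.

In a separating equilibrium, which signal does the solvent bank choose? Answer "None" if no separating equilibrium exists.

Try solvent → stress test, distressed → no stress test:
  If types separate, stress test earns payment 339 and no stress test earns 136.
  Solvent: stress test gives 339 − 64 = 275; no stress test gives 136 − 0 = 136. No deviation. ✓
  Distressed: no stress test gives 136 − 0 = 136; stress test gives 339 − 122 = 217. Would deviate. ✗
Try solvent → no stress test, distressed → stress test:
  If types separate, no stress test earns payment 339 and stress test earns 136.
  Solvent: no stress test gives 339 − 0 = 339; stress test gives 136 − 64 = 72. No deviation. ✓
  Distressed: stress test gives 136 − 122 = 14; no stress test gives 339 − 0 = 339. Would deviate. ✗
Neither assignment is incentive-compatible.

None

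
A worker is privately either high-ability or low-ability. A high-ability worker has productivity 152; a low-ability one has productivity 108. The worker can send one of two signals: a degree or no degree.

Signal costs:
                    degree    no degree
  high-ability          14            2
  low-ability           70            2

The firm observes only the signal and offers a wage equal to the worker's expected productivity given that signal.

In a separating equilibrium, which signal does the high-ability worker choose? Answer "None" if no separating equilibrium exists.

degree

Try high-ability → degree, low-ability → no degree:
  Under separation the firm infers type exactly: degree → high-ability (pays 152), no degree → low-ability (pays 108).
  High-ability: degree gives 152 − 14 = 138; no degree gives 108 − 2 = 106. No deviation. ✓
  Low-ability: no degree gives 108 − 2 = 106; degree gives 152 − 70 = 82. No deviation. ✓
Both hold — the high-ability type sends degree.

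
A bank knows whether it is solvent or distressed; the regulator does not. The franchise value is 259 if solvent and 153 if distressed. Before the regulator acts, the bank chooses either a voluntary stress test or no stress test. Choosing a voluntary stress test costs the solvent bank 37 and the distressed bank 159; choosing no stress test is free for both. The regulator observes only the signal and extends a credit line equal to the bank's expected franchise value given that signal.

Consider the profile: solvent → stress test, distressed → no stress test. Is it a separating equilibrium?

Yes

If types separate, stress test earns payment 259 and no stress test earns 153.
Solvent: stress test gives 259 − 37 = 222; no stress test gives 153 − 0 = 153. No deviation. ✓
Distressed: no stress test gives 153 − 0 = 153; stress test gives 259 − 159 = 100. No deviation. ✓
Neither type gains from mimicking the other.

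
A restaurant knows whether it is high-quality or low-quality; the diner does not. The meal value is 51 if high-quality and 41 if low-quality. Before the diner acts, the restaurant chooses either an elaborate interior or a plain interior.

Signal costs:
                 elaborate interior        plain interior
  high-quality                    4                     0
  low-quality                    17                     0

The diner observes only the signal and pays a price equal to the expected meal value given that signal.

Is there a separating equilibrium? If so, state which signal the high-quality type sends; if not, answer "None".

elaborate interior

Try high-quality → elaborate interior, low-quality → plain interior:
  If types separate, elaborate interior earns payment 51 and plain interior earns 41.
  High-quality: elaborate interior gives 51 − 4 = 47; plain interior gives 41 − 0 = 41. No deviation. ✓
  Low-quality: plain interior gives 41 − 0 = 41; elaborate interior gives 51 − 17 = 34. No deviation. ✓
Both hold — the high-quality type sends elaborate interior.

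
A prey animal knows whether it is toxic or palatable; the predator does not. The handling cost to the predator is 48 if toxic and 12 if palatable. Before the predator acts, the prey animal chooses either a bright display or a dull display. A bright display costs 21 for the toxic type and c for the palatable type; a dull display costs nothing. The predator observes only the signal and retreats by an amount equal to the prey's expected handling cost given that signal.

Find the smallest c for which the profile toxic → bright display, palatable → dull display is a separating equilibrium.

Under separation: bright display → toxic (pays 48); dull display → palatable (pays 12).
Toxic: 48 − 21 = 27 ≥ 12 − 0 = 12. Holds regardless of c. ✓
Palatable: 12 − 0 ≥ 48 − c, so c ≥ 48 − 12 = 36.

36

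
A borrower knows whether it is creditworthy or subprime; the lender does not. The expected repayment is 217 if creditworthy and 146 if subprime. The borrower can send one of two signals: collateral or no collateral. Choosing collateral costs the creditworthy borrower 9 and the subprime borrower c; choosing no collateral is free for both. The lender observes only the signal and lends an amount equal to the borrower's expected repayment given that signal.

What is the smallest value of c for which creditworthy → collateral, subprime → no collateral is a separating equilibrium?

71

Under separation: collateral → creditworthy (pays 217); no collateral → subprime (pays 146).
Creditworthy: 217 − 9 = 208 ≥ 146 − 0 = 146. Holds regardless of c. ✓
Subprime: 146 − 0 ≥ 217 − c, so c ≥ 217 − 146 = 71.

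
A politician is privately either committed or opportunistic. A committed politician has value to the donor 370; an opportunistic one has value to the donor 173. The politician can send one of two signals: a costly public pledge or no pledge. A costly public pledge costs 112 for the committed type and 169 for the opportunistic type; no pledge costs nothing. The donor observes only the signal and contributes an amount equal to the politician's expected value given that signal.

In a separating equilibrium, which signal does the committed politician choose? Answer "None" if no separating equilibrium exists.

None

Try committed → pledge, opportunistic → no pledge:
  If types separate, pledge earns payment 370 and no pledge earns 173.
  Committed: pledge gives 370 − 112 = 258; no pledge gives 173 − 0 = 173. No deviation. ✓
  Opportunistic: no pledge gives 173 − 0 = 173; pledge gives 370 − 169 = 201. Would deviate. ✗
Try committed → no pledge, opportunistic → pledge:
  If types separate, no pledge earns payment 370 and pledge earns 173.
  Committed: no pledge gives 370 − 0 = 370; pledge gives 173 − 112 = 61. No deviation. ✓
  Opportunistic: pledge gives 173 − 169 = 4; no pledge gives 370 − 0 = 370. Would deviate. ✗
Neither assignment is incentive-compatible.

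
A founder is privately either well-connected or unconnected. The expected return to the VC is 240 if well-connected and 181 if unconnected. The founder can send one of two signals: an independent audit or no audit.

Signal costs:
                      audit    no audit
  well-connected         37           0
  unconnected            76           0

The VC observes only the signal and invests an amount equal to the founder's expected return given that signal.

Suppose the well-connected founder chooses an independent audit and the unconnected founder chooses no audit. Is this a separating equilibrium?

Yes

If types separate, audit earns payment 240 and no audit earns 181.
Well-connected: audit gives 240 − 37 = 203; no audit gives 181 − 0 = 181. No deviation. ✓
Unconnected: no audit gives 181 − 0 = 181; audit gives 240 − 76 = 164. No deviation. ✓
Neither type gains from mimicking the other.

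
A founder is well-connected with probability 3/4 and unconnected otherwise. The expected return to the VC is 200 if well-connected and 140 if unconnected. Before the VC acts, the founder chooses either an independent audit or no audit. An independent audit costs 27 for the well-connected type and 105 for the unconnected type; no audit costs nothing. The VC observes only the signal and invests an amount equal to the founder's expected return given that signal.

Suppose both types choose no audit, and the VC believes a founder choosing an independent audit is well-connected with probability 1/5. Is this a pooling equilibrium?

On the equilibrium path (no audit) the VC holds the prior 3/4 and pays 3/4·200 + 1/4·140 = 185. Off-path (audit) belief 1/5 gives 1/5·200 + 4/5·140 = 152.
Well-connected: no audit gives 185 − 0 = 185; audit gives 152 − 27 = 125. Stays. ✓
Unconnected: no audit gives 185 − 0 = 185; audit gives 152 − 105 = 47. Stays. ✓
Beliefs are Bayes-consistent on-path and both types best-respond.

Yes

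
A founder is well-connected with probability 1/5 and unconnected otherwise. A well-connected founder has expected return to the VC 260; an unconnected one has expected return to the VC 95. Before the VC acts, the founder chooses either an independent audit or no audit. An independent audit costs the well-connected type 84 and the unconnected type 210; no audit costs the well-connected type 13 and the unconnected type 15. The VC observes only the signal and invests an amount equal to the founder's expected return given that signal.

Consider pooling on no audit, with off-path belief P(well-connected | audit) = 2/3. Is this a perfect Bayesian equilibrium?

On the equilibrium path (no audit) the VC holds the prior 1/5 and pays 1/5·260 + 4/5·95 = 128. Off-path (audit) belief 2/3 gives 2/3·260 + 1/3·95 = 205.
Well-connected: no audit gives 128 − 13 = 115; audit gives 205 − 84 = 121. Deviates. ✗
Unconnected: no audit gives 128 − 15 = 113; audit gives 205 − 210 = -5. Stays. ✓

No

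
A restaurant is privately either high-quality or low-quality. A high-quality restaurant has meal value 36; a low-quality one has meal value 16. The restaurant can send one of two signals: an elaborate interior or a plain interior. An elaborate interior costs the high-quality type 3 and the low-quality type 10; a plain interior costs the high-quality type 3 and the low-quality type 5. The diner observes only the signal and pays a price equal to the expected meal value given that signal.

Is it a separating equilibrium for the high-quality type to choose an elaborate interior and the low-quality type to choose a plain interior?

If types separate, elaborate interior earns payment 36 and plain interior earns 16.
High-quality: elaborate interior gives 36 − 3 = 33; plain interior gives 16 − 3 = 13. No deviation. ✓
Low-quality: plain interior gives 16 − 5 = 11; elaborate interior gives 36 − 10 = 26. Would deviate. ✗

No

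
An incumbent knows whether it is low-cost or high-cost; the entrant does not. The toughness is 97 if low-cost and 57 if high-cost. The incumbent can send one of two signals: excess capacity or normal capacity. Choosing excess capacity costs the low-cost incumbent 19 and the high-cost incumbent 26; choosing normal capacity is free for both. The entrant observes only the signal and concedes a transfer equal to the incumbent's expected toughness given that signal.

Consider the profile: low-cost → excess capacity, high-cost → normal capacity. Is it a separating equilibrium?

If types separate, excess capacity earns payment 97 and normal capacity earns 57.
Low-cost: excess capacity gives 97 − 19 = 78; normal capacity gives 57 − 0 = 57. No deviation. ✓
High-cost: normal capacity gives 57 − 0 = 57; excess capacity gives 97 − 26 = 71. Would deviate. ✗

No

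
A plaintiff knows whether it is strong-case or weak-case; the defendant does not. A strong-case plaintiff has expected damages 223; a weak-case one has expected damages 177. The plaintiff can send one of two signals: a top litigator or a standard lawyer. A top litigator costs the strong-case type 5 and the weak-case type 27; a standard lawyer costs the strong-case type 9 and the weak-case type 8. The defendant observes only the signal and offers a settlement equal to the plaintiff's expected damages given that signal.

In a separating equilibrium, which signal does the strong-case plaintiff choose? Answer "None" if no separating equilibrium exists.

None

Try strong-case → top litigator, weak-case → standard lawyer:
  Under separation the defendant infers type exactly: top litigator → strong-case (pays 223), standard lawyer → weak-case (pays 177).
  Strong-case: top litigator gives 223 − 5 = 218; standard lawyer gives 177 − 9 = 168. No deviation. ✓
  Weak-case: standard lawyer gives 177 − 8 = 169; top litigator gives 223 − 27 = 196. Would deviate. ✗
Try strong-case → standard lawyer, weak-case → top litigator:
  Under separation the defendant infers type exactly: standard lawyer → strong-case (pays 223), top litigator → weak-case (pays 177).
  Strong-case: standard lawyer gives 223 − 9 = 214; top litigator gives 177 − 5 = 172. No deviation. ✓
  Weak-case: top litigator gives 177 − 27 = 150; standard lawyer gives 223 − 8 = 215. Would deviate. ✗
Neither assignment is incentive-compatible.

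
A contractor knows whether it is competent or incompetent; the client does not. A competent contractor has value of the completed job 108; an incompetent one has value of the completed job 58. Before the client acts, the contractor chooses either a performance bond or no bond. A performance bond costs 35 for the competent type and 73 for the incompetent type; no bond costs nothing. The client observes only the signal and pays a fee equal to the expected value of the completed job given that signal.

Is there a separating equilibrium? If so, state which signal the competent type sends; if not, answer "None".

bond

Try competent → bond, incompetent → no bond:
  If types separate, bond earns payment 108 and no bond earns 58.
  Competent: bond gives 108 − 35 = 73; no bond gives 58 − 0 = 58. No deviation. ✓
  Incompetent: no bond gives 58 − 0 = 58; bond gives 108 − 73 = 35. No deviation. ✓
Both hold — the competent type sends bond.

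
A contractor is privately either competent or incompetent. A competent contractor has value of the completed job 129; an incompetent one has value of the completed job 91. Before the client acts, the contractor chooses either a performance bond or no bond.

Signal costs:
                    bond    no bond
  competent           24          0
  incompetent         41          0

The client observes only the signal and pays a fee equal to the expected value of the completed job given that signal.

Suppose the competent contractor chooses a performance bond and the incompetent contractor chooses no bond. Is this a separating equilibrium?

Under separation the client infers type exactly: bond → competent (pays 129), no bond → incompetent (pays 91).
Competent: bond gives 129 − 24 = 105; no bond gives 91 − 0 = 91. No deviation. ✓
Incompetent: no bond gives 91 − 0 = 91; bond gives 129 − 41 = 88. No deviation. ✓
Both incentive constraints hold.

Yes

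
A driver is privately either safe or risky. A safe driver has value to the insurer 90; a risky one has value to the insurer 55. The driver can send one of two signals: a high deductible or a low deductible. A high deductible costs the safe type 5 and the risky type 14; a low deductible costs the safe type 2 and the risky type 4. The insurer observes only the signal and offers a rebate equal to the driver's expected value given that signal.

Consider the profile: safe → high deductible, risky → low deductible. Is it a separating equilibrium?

No

Under separation the insurer infers type exactly: high deductible → safe (pays 90), low deductible → risky (pays 55).
Safe: high deductible gives 90 − 5 = 85; low deductible gives 55 − 2 = 53. No deviation. ✓
Risky: low deductible gives 55 − 4 = 51; high deductible gives 90 − 14 = 76. Would deviate. ✗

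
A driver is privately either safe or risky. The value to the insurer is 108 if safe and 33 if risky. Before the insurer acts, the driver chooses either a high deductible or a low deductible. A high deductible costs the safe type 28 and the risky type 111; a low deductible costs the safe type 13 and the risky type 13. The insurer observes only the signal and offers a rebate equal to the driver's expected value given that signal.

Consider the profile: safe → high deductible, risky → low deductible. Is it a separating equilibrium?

Yes

Under separation the insurer infers type exactly: high deductible → safe (pays 108), low deductible → risky (pays 33).
Safe: high deductible gives 108 − 28 = 80; low deductible gives 33 − 13 = 20. No deviation. ✓
Risky: low deductible gives 33 − 13 = 20; high deductible gives 108 − 111 = -3. No deviation. ✓
Both incentive constraints hold.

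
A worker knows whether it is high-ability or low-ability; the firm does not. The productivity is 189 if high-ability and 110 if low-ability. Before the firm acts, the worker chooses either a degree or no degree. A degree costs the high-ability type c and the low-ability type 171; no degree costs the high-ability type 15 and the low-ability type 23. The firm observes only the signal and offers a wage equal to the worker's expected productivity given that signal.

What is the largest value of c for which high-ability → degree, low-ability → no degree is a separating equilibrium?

Under separation: degree → high-ability (pays 189); no degree → low-ability (pays 110).
Low-ability: 110 − 23 = 87 ≥ 189 − 171 = 18. Holds regardless of c. ✓
High-ability: 189 − c ≥ 110 − 15, so c ≤ 189 − 95 = 94.

94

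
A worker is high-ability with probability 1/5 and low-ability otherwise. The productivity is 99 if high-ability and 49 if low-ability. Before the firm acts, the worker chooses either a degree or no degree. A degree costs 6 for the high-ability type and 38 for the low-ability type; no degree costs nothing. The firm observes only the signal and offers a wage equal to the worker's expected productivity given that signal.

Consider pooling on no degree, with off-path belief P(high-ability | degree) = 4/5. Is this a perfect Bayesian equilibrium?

No

On the equilibrium path (no degree) the firm holds the prior 1/5 and pays 1/5·99 + 4/5·49 = 59. Off-path (degree) belief 4/5 gives 4/5·99 + 1/5·49 = 89.
High-ability: no degree gives 59 − 0 = 59; degree gives 89 − 6 = 83. Deviates. ✗
Low-ability: no degree gives 59 − 0 = 59; degree gives 89 − 38 = 51. Stays. ✓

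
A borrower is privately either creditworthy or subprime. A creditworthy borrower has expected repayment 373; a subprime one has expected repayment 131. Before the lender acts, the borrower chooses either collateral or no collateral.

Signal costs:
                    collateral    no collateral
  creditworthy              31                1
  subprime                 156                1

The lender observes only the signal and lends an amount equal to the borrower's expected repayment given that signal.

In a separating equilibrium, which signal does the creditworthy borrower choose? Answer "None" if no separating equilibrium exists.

Try creditworthy → collateral, subprime → no collateral:
  Under separation the lender infers type exactly: collateral → creditworthy (pays 373), no collateral → subprime (pays 131).
  Creditworthy: collateral gives 373 − 31 = 342; no collateral gives 131 − 1 = 130. No deviation. ✓
  Subprime: no collateral gives 131 − 1 = 130; collateral gives 373 − 156 = 217. Would deviate. ✗
Try creditworthy → no collateral, subprime → collateral:
  Under separation the lender infers type exactly: no collateral → creditworthy (pays 373), collateral → subprime (pays 131).
  Creditworthy: no collateral gives 373 − 1 = 372; collateral gives 131 − 31 = 100. No deviation. ✓
  Subprime: collateral gives 131 − 156 = -25; no collateral gives 373 − 1 = 372. Would deviate. ✗
Neither assignment is incentive-compatible.

None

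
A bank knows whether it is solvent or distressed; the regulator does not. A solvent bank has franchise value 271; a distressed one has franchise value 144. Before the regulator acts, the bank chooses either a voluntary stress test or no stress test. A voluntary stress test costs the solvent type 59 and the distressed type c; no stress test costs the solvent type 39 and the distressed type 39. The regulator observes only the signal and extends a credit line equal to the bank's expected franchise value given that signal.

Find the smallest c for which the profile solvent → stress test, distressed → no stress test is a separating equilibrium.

Under separation: stress test → solvent (pays 271); no stress test → distressed (pays 144).
Solvent: 271 − 59 = 212 ≥ 144 − 39 = 105. Holds regardless of c. ✓
Distressed: 144 − 39 ≥ 271 − c, so c ≥ 271 − 105 = 166.

166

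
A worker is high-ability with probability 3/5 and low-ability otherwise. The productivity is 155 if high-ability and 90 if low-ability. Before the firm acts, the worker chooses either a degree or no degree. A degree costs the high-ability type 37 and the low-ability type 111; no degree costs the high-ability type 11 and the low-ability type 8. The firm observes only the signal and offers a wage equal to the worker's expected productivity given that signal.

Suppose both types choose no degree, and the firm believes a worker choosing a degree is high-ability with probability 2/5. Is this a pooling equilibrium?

Yes

On the equilibrium path (no degree) the firm holds the prior 3/5 and pays 3/5·155 + 2/5·90 = 129. Off-path (degree) belief 2/5 gives 2/5·155 + 3/5·90 = 116.
High-ability: no degree gives 129 − 11 = 118; degree gives 116 − 37 = 79. Stays. ✓
Low-ability: no degree gives 129 − 8 = 121; degree gives 116 − 111 = 5. Stays. ✓
Beliefs are Bayes-consistent on-path and both types best-respond.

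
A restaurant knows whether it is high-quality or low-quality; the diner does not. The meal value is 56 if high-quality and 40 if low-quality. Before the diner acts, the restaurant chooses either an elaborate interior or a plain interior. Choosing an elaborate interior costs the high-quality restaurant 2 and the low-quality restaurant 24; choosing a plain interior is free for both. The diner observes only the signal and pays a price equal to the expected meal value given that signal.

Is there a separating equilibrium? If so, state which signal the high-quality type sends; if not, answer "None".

elaborate interior

Try high-quality → elaborate interior, low-quality → plain interior:
  If types separate, elaborate interior earns payment 56 and plain interior earns 40.
  High-quality: elaborate interior gives 56 − 2 = 54; plain interior gives 40 − 0 = 40. No deviation. ✓
  Low-quality: plain interior gives 40 − 0 = 40; elaborate interior gives 56 − 24 = 32. No deviation. ✓
Both hold — the high-quality type sends elaborate interior.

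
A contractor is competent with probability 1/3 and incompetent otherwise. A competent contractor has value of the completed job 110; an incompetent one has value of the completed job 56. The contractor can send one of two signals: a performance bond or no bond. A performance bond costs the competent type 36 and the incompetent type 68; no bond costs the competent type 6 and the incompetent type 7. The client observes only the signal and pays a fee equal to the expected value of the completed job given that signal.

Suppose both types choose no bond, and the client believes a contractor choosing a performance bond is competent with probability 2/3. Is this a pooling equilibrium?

Yes

At the pooled signal (no bond) the client holds the prior 1/3 and pays 1/3·110 + 2/3·56 = 74. Off-path (bond) belief 2/3 gives 2/3·110 + 1/3·56 = 92.
Competent: no bond gives 74 − 6 = 68; bond gives 92 − 36 = 56. Stays. ✓
Incompetent: no bond gives 74 − 7 = 67; bond gives 92 − 68 = 24. Stays. ✓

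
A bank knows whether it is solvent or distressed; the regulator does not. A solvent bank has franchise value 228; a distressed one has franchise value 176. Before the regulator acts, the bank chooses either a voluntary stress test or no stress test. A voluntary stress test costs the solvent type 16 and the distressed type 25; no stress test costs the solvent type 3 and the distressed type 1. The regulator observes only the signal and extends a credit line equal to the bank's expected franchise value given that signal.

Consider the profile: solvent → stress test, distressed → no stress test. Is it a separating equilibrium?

No

If types separate, stress test earns payment 228 and no stress test earns 176.
Solvent: stress test gives 228 − 16 = 212; no stress test gives 176 − 3 = 173. No deviation. ✓
Distressed: no stress test gives 176 − 1 = 175; stress test gives 228 − 25 = 203. Would deviate. ✗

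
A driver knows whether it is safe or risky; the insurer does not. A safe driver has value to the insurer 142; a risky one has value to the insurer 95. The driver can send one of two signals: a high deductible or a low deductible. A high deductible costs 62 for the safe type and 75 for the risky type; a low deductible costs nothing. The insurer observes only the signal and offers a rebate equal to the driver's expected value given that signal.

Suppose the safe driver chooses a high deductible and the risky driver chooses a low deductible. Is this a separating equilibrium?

If types separate, high deductible earns payment 142 and low deductible earns 95.
Safe: high deductible gives 142 − 62 = 80; low deductible gives 95 − 0 = 95. Would deviate. ✗
Risky: low deductible gives 95 − 0 = 95; high deductible gives 142 − 75 = 67. No deviation. ✓

No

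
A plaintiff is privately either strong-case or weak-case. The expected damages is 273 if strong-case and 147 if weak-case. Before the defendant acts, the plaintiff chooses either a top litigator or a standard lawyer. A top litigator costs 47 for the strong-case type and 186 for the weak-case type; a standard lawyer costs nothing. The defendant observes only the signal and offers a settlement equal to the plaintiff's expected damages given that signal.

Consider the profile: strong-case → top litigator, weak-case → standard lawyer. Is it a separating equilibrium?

If types separate, top litigator earns payment 273 and standard lawyer earns 147.
Strong-case: top litigator gives 273 − 47 = 226; standard lawyer gives 147 − 0 = 147. No deviation. ✓
Weak-case: standard lawyer gives 147 − 0 = 147; top litigator gives 273 − 186 = 87. No deviation. ✓
Neither type gains from mimicking the other.

Yes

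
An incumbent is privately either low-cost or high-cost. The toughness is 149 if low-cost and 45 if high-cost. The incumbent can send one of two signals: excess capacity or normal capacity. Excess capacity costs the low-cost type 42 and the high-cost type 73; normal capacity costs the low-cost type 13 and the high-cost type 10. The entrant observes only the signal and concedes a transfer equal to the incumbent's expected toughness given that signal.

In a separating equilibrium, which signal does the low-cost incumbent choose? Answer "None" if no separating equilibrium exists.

None

Try low-cost → excess capacity, high-cost → normal capacity:
  If types separate, excess capacity earns payment 149 and normal capacity earns 45.
  Low-cost: excess capacity gives 149 − 42 = 107; normal capacity gives 45 − 13 = 32. No deviation. ✓
  High-cost: normal capacity gives 45 − 10 = 35; excess capacity gives 149 − 73 = 76. Would deviate. ✗
Try low-cost → normal capacity, high-cost → excess capacity:
  If types separate, normal capacity earns payment 149 and excess capacity earns 45.
  Low-cost: normal capacity gives 149 − 13 = 136; excess capacity gives 45 − 42 = 3. No deviation. ✓
  High-cost: excess capacity gives 45 − 73 = -28; normal capacity gives 149 − 10 = 139. Would deviate. ✗
Neither assignment is incentive-compatible.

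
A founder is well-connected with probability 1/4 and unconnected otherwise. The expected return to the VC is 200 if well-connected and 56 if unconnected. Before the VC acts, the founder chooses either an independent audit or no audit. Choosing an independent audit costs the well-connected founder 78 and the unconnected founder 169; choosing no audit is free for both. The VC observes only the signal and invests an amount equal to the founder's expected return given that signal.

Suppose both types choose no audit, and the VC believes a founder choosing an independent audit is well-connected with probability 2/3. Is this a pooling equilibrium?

Yes

At the pooled signal (no audit) the VC holds the prior 1/4 and pays 1/4·200 + 3/4·56 = 92. Off-path (audit) belief 2/3 gives 2/3·200 + 1/3·56 = 152.
Well-connected: no audit gives 92 − 0 = 92; audit gives 152 − 78 = 74. Stays. ✓
Unconnected: no audit gives 92 − 0 = 92; audit gives 152 − 169 = -17. Stays. ✓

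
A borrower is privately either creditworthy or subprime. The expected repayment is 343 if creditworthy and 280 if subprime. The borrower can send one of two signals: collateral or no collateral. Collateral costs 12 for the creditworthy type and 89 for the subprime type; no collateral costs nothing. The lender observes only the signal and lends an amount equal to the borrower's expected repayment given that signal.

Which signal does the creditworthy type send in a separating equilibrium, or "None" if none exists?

collateral

Try creditworthy → collateral, subprime → no collateral:
  If types separate, collateral earns payment 343 and no collateral earns 280.
  Creditworthy: collateral gives 343 − 12 = 331; no collateral gives 280 − 0 = 280. No deviation. ✓
  Subprime: no collateral gives 280 − 0 = 280; collateral gives 343 − 89 = 254. No deviation. ✓
Both hold — the creditworthy type sends collateral.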